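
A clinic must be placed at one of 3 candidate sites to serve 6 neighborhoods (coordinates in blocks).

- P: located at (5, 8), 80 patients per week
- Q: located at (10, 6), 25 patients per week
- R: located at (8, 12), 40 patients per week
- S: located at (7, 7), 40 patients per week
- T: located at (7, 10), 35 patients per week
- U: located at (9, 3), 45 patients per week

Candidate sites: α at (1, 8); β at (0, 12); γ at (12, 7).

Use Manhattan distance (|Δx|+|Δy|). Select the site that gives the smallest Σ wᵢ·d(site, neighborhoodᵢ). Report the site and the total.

γ, total 1870 blocks

Total weighted distance at each candidate:
  α (1, 8): total = 2180
  β (0, 12): total = 3045
  γ (12, 7): total = 1870
Minimum is at γ with total 1870 blocks.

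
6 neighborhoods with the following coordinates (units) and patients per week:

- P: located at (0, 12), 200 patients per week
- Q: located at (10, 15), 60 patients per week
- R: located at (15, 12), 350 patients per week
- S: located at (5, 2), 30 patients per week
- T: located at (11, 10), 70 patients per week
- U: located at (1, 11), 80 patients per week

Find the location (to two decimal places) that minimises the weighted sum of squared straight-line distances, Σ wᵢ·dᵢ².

(8.67, 11.57)

The minimiser of Σwᵢ‖p−pᵢ‖² is the weighted centroid p* = (Σwᵢpᵢ)/(Σwᵢ).
Σwᵢ = 790.
Σwᵢxᵢ = 200·0 + 60·10 + 350·15 + 30·5 + 70·11 + 80·1 = 6850.
Σwᵢyᵢ = 200·12 + 60·15 + 350·12 + 30·2 + 70·10 + 80·11 = 9140.
x* = 6850/790 = 8.67, y* = 9140/790 = 11.57.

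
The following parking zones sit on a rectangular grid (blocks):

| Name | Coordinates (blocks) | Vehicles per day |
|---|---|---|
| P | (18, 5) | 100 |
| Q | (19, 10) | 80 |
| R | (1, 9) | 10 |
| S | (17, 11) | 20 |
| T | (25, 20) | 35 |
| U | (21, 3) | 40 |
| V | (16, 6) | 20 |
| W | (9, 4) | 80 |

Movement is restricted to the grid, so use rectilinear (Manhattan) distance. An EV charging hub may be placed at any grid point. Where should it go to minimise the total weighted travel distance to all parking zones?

(18, 5)

Manhattan distance separates: Σwᵢ(|x−xᵢ|+|y−yᵢ|) = Σwᵢ|x−xᵢ| + Σwᵢ|y−yᵢ|, so x and y are optimised independently as 1-D weighted medians.
Total weight W = 385; half = 192.5.
x-coordinate, sorted with cumulative weight:
  x=1 (R, w=10) cum 10
  x=9 (W, w=80) cum 90
  x=16 (V, w=20) cum 110
  x=17 (S, w=20) cum 130
  x=18 (P, w=100) cum 230  ← median
  x=19 (Q, w=80) cum 310
  x=21 (U, w=40) cum 350
  x=25 (T, w=35) cum 385
⇒ x* = 18
y-coordinate, sorted with cumulative weight:
  y=3 (U, w=40) cum 40
  y=4 (W, w=80) cum 120
  y=5 (P, w=100) cum 220  ← median
  y=6 (V, w=20) cum 240
  y=9 (R, w=10) cum 250
  y=10 (Q, w=80) cum 330
  y=11 (S, w=20) cum 350
  y=20 (T, w=35) cum 385
⇒ y* = 5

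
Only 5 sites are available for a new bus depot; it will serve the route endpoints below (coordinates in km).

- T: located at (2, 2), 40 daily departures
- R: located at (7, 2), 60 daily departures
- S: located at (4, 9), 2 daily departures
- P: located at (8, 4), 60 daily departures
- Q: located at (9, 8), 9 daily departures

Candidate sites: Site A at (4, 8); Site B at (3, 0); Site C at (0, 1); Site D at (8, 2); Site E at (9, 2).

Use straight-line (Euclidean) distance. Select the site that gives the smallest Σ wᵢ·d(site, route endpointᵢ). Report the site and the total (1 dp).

Site D, total 490.9 km

Total weighted distance at each candidate:
  Site A (4, 8): total = 1041.9
  Site B (3, 0): total = 850.1
  Site C (0, 1): total = 1146.9
  Site D (8, 2): total = 490.9
  Site E (9, 2): total = 605.4
Minimum is at Site D with total 490.9 km.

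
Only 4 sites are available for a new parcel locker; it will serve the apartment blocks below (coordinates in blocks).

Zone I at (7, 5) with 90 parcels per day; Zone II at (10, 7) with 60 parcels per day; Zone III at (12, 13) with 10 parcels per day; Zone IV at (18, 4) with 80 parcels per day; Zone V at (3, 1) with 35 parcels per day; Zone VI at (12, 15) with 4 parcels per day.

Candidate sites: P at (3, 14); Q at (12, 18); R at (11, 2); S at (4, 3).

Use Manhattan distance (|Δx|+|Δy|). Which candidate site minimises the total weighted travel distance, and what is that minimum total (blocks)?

Total weighted distance at each candidate:
  P (3, 14): total = 4605
  Q (12, 18): total = 4972
  R (11, 2): total = 2201
  S (4, 3): total = 2615
Minimum is at R with total 2201 blocks.

R, total 2201 blocks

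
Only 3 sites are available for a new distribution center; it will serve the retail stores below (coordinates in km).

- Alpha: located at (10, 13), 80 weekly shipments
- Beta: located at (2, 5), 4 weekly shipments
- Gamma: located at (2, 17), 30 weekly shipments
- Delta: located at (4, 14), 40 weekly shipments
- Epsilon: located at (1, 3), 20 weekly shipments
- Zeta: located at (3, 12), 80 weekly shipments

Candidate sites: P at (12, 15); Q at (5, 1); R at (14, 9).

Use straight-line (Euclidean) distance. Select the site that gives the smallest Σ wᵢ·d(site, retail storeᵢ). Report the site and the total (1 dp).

Total weighted distance at each candidate:
  P (12, 15): total = 1995.8
  Q (5, 1): total = 3053.8
  R (14, 9): total = 2581.5
Minimum is at P with total 1995.8 km.

P, total 1995.8 km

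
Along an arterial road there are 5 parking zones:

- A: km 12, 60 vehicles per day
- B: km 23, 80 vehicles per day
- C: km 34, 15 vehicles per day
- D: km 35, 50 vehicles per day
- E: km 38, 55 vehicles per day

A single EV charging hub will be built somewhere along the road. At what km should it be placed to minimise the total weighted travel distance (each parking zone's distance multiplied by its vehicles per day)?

For a sum of weighted absolute distances on a line, the optimum is the weighted median (not the mean). Total weight W = 260; half-weight = 130.
Sort by position and accumulate weight:
  km 12 (A, w=60) → cum 60
  km 23 (B, w=80) → cum 140  ≥ 130 → median here
  km 34 (C, w=15) → cum 155
  km 35 (D, w=50) → cum 205
  km 38 (E, w=55) → cum 260
Optimal location: km 23.

x = 23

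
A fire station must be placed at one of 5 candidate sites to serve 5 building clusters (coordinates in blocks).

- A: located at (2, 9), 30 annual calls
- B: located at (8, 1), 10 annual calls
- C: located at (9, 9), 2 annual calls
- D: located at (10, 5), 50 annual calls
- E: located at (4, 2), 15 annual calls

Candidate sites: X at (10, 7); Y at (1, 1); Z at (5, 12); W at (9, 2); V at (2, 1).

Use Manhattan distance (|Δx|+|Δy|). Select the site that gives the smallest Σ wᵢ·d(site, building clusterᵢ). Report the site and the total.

X, total 651 blocks

Total weighted distance at each candidate:
  X (10, 7): total = 651
  Y (1, 1): total = 1082
  Z (5, 12): total = 1099
  W (9, 2): total = 729
  V (2, 1): total = 975
Minimum is at X with total 651 blocks.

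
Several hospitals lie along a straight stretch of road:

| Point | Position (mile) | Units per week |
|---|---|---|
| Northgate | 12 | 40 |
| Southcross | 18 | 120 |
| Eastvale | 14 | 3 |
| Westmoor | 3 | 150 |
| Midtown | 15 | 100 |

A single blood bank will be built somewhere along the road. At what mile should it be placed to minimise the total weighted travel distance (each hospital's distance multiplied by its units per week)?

For a sum of weighted absolute distances on a line, the optimum is the weighted median (not the mean). Total weight W = 413; half-weight = 206.5.
Sort by position and accumulate weight:
  mile 3 (Westmoor, w=150) → cum 150
  mile 12 (Northgate, w=40) → cum 190
  mile 14 (Eastvale, w=3) → cum 193
  mile 15 (Midtown, w=100) → cum 293  ≥ 206.5 → median here
  mile 18 (Southcross, w=120) → cum 413
Optimal location: mile 15.

x = 15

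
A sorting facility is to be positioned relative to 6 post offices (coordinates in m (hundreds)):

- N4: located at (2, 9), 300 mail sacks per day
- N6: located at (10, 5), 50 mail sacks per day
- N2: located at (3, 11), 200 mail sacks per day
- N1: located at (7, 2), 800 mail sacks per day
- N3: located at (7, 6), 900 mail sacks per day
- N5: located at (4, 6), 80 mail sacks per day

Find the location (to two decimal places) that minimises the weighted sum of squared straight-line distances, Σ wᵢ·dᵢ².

The minimiser of Σwᵢ‖p−pᵢ‖² is the weighted centroid p* = (Σwᵢpᵢ)/(Σwᵢ).
Σwᵢ = 2330.
Σwᵢxᵢ = 300·2 + 50·10 + 200·3 + 800·7 + 900·7 + 80·4 = 13920.
Σwᵢyᵢ = 300·9 + 50·5 + 200·11 + 800·2 + 900·6 + 80·6 = 12630.
x* = 13920/2330 = 5.97, y* = 12630/2330 = 5.42.

(5.97, 5.42)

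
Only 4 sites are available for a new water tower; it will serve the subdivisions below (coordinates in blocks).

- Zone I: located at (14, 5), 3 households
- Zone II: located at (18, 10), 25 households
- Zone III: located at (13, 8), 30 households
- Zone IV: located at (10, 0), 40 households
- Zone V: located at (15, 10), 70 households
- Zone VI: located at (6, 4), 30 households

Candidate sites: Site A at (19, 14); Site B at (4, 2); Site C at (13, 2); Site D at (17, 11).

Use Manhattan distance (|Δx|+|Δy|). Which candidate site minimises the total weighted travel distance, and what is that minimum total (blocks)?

Site C, total 1687 blocks

Total weighted distance at each candidate:
  Site A (19, 14): total = 2697
  Site B (4, 2): total = 2809
  Site C (13, 2): total = 1687
  Site D (17, 11): total = 1757
Minimum is at Site C with total 1687 blocks.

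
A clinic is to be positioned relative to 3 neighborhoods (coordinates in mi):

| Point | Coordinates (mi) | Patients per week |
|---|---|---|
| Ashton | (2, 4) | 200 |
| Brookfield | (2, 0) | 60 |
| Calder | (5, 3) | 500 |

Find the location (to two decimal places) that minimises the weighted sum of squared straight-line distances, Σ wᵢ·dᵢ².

The minimiser of Σwᵢ‖p−pᵢ‖² is the weighted centroid p* = (Σwᵢpᵢ)/(Σwᵢ).
Σwᵢ = 760.
Σwᵢxᵢ = 200·2 + 60·2 + 500·5 = 3020.
Σwᵢyᵢ = 200·4 + 60·0 + 500·3 = 2300.
x* = 3020/760 = 3.97, y* = 2300/760 = 3.03.

(3.97, 3.03)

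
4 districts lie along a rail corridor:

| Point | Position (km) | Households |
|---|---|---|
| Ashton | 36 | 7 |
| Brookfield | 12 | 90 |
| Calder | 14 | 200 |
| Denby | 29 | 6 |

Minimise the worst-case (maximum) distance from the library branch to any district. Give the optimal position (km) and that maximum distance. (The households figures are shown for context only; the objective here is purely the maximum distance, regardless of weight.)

The 1-center on a line is the midpoint of the two extreme points: leftmost at 12, rightmost at 36.
Optimal location = (12 + 36)/2 = 24; maximum distance = (36 − 12)/2 = 12.

location 24, max distance 12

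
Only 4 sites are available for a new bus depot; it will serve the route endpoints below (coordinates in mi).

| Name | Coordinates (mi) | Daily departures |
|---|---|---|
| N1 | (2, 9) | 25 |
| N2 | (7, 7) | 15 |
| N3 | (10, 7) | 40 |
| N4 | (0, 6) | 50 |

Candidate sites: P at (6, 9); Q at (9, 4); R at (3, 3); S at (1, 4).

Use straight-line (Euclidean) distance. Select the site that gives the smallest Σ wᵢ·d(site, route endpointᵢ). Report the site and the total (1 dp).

P, total 647.8 mi

Total weighted distance at each candidate:
  P (6, 9): total = 647.8
  Q (9, 4): total = 856.6
  R (3, 3): total = 771.5
  S (1, 4): total = 719.4
Minimum is at P with total 647.8 mi.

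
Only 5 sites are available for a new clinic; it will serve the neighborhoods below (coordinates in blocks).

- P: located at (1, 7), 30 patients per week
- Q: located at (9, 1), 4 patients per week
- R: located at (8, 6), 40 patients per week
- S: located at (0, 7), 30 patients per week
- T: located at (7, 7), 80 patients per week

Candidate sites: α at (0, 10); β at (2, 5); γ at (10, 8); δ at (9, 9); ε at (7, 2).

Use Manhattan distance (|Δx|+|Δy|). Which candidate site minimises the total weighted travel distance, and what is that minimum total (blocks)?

Total weighted distance at each candidate:
  α (0, 10): total = 1562
  β (2, 5): total = 1094
  γ (10, 8): total = 1142
  δ (9, 9): total = 1142
  ε (7, 2): total = 1302
Minimum is at β with total 1094 blocks.

β, total 1094 blocks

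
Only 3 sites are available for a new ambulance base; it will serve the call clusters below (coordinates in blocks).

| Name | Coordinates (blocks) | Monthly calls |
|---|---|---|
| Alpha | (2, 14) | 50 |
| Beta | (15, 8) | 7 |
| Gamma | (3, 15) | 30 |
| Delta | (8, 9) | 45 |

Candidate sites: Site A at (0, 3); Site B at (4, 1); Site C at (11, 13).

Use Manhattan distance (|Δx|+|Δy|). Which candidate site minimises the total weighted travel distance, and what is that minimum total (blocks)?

Total weighted distance at each candidate:
  Site A (0, 3): total = 1870
  Site B (4, 1): total = 1866
  Site C (11, 13): total = 1178
Minimum is at Site C with total 1178 blocks.

Site C, total 1178 blocks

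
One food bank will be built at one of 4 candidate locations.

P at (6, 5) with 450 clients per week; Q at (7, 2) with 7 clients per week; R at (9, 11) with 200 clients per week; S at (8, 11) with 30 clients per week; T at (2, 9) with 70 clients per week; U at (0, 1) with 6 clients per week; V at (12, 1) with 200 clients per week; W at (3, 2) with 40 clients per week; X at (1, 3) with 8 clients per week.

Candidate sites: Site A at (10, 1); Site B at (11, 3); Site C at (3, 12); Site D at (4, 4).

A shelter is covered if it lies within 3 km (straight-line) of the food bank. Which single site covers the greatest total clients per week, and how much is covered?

Site D, covering 490

Coverage radius r = 3 km; a point is covered iff (Δx)²+(Δy)² ≤ 3² = 9.
  Site A (10, 1): covers {V} → 200
  Site B (11, 3): covers {V} → 200
  Site C (3, 12): covers {none} → 0
  Site D (4, 4): covers {P, W} → 490
Maximum coverage at Site D: 490 clients per week.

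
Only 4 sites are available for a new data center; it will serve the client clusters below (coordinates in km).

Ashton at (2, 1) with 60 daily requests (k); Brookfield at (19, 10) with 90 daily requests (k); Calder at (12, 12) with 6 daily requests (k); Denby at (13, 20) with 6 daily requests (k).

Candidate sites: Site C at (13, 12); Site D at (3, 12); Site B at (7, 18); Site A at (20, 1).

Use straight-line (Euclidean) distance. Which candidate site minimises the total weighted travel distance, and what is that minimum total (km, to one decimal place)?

Site C, total 1556.6 km

Total weighted distance at each candidate:
  Site C (13, 12): total = 1556.6
  Site D (3, 12): total = 2244.8
  Site B (7, 18): total = 2446.0
  Site A (20, 1): total = 2098.1
Minimum is at Site C with total 1556.6 km.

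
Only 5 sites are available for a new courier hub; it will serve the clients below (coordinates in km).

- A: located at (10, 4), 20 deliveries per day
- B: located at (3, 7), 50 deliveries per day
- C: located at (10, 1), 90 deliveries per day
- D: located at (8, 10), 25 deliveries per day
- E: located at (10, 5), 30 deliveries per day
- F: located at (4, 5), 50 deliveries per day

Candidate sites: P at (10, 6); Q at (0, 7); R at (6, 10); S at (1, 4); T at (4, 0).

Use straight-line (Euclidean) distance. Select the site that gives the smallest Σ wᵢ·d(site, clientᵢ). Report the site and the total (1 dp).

Total weighted distance at each candidate:
  P (10, 6): total = 1289.5
  Q (0, 7): total = 2151.5
  R (6, 10): total = 1754.1
  S (1, 4): total = 1874.4
  T (4, 0): total = 1798.8
Minimum is at P with total 1289.5 km.

P, total 1289.5 km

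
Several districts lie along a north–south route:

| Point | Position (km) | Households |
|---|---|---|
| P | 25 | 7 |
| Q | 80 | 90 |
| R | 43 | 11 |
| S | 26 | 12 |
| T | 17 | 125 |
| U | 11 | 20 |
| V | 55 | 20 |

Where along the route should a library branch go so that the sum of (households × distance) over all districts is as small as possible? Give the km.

x = 17

For a sum of weighted absolute distances on a line, the optimum is the weighted median (not the mean). Total weight W = 285; half-weight = 142.5.
Sort by position and accumulate weight:
  km 11 (U, w=20) → cum 20
  km 17 (T, w=125) → cum 145  ≥ 142.5 → median here
  km 25 (P, w=7) → cum 152
  km 26 (S, w=12) → cum 164
  km 43 (R, w=11) → cum 175
  km 55 (V, w=20) → cum 195
  km 80 (Q, w=90) → cum 285
Optimal location: km 17.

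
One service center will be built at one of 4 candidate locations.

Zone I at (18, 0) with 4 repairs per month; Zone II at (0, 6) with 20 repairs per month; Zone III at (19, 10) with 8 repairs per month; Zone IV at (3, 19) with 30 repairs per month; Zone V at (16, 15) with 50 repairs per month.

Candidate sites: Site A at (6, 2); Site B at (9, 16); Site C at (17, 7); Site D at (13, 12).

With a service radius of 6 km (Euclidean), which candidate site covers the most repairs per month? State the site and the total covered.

Site D, covering 50

Coverage radius r = 6 km; a point is covered iff (Δx)²+(Δy)² ≤ 6² = 36.
  Site A (6, 2): covers {none} → 0
  Site B (9, 16): covers {none} → 0
  Site C (17, 7): covers {Zone III} → 8
  Site D (13, 12): covers {Zone V} → 50
Maximum coverage at Site D: 50 repairs per month.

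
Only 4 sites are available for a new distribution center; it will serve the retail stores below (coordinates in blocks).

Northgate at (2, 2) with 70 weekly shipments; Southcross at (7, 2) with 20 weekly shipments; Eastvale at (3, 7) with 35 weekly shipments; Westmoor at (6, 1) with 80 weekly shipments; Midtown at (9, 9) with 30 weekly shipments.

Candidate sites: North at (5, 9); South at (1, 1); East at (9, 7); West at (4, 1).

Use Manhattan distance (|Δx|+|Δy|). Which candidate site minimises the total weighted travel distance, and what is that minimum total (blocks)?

West, total 1085 blocks

Total weighted distance at each candidate:
  North (5, 9): total = 1860
  South (1, 1): total = 1440
  East (9, 7): total = 1970
  West (4, 1): total = 1085
Minimum is at West with total 1085 blocks.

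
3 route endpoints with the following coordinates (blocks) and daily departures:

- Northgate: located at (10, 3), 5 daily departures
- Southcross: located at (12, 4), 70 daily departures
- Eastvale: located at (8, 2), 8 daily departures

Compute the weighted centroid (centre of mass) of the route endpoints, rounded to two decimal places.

(11.49, 3.75)

The minimiser of Σwᵢ‖p−pᵢ‖² is the weighted centroid p* = (Σwᵢpᵢ)/(Σwᵢ).
Σwᵢ = 83.
Σwᵢxᵢ = 5·10 + 70·12 + 8·8 = 954.
Σwᵢyᵢ = 5·3 + 70·4 + 8·2 = 311.
x* = 954/83 = 11.49, y* = 311/83 = 3.75.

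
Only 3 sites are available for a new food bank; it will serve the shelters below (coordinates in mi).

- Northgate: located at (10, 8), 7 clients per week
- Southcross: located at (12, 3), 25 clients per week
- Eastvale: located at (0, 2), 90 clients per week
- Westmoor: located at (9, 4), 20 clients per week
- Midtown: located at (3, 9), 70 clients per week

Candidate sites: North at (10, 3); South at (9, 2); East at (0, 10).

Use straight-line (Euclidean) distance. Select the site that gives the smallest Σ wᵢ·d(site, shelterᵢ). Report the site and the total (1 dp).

East, total 1576.4 mi

Total weighted distance at each candidate:
  North (10, 3): total = 1663.1
  South (9, 2): total = 1617.0
  East (0, 10): total = 1576.4
Minimum is at East with total 1576.4 mi.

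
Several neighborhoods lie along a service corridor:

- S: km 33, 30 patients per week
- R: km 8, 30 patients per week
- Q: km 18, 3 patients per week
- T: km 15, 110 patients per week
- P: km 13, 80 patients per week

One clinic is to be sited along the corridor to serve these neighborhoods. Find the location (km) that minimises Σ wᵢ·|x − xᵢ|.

x = 15

For a sum of weighted absolute distances on a line, the optimum is the weighted median (not the mean). Total weight W = 253; half-weight = 126.5.
Sort by position and accumulate weight:
  km 8 (R, w=30) → cum 30
  km 13 (P, w=80) → cum 110
  km 15 (T, w=110) → cum 220  ≥ 126.5 → median here
  km 18 (Q, w=3) → cum 223
  km 33 (S, w=30) → cum 253
Optimal location: km 15.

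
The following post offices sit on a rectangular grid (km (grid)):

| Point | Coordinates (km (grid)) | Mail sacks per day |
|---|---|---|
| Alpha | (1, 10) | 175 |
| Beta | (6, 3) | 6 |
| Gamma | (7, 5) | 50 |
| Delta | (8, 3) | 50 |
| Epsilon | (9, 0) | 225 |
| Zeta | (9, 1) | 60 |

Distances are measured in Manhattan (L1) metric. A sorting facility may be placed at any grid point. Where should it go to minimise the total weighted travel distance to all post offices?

Manhattan distance separates: Σwᵢ(|x−xᵢ|+|y−yᵢ|) = Σwᵢ|x−xᵢ| + Σwᵢ|y−yᵢ|, so x and y are optimised independently as 1-D weighted medians.
Total weight W = 566; half = 283.
x-coordinate, sorted with cumulative weight:
  x=1 (Alpha, w=175) cum 175
  x=6 (Beta, w=6) cum 181
  x=7 (Gamma, w=50) cum 231
  x=8 (Delta, w=50) cum 281
  x=9 (Epsilon, w=225) cum 506  ← median
  x=9 (Zeta, w=60) cum 566
⇒ x* = 9
y-coordinate, sorted with cumulative weight:
  y=0 (Epsilon, w=225) cum 225
  y=1 (Zeta, w=60) cum 285  ← median
  y=3 (Beta, w=6) cum 291
  y=3 (Delta, w=50) cum 341
  y=5 (Gamma, w=50) cum 391
  y=10 (Alpha, w=175) cum 566
⇒ y* = 1

(9, 1)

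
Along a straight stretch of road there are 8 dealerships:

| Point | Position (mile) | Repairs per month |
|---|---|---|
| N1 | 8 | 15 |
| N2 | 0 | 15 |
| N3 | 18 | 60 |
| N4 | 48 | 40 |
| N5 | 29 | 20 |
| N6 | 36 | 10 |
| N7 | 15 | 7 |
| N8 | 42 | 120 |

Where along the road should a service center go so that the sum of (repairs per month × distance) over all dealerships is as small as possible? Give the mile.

For a sum of weighted absolute distances on a line, the optimum is the weighted median (not the mean). Total weight W = 287; half-weight = 143.5.
Sort by position and accumulate weight:
  mile 0 (N2, w=15) → cum 15
  mile 8 (N1, w=15) → cum 30
  mile 15 (N7, w=7) → cum 37
  mile 18 (N3, w=60) → cum 97
  mile 29 (N5, w=20) → cum 117
  mile 36 (N6, w=10) → cum 127
  mile 42 (N8, w=120) → cum 247  ≥ 143.5 → median here
  mile 48 (N4, w=40) → cum 287
Optimal location: mile 42.

x = 42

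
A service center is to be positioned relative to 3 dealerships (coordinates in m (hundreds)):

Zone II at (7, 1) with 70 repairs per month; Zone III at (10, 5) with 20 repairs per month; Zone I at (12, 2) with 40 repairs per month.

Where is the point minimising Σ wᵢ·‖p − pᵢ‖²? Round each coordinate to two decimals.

(9.00, 1.92)

The minimiser of Σwᵢ‖p−pᵢ‖² is the weighted centroid p* = (Σwᵢpᵢ)/(Σwᵢ).
Σwᵢ = 130.
Σwᵢxᵢ = 70·7 + 20·10 + 40·12 = 1170.
Σwᵢyᵢ = 70·1 + 20·5 + 40·2 = 250.
x* = 1170/130 = 9.00, y* = 250/130 = 1.92.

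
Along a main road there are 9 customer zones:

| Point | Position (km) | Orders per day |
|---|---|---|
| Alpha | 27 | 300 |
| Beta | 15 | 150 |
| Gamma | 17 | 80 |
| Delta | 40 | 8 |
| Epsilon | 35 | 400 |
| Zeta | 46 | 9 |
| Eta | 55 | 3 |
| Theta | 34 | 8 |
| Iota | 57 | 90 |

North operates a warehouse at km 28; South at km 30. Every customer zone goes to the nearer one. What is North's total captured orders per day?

530

The indifferent point is the midpoint (28+30)/2 = 29; customer zones left of it (closer to North at 28) go to North, those right go to South.
  Beta at 15 (w=150) → North
  Gamma at 17 (w=80) → North
  Alpha at 27 (w=300) → North
  Theta at 34 (w=8) → South
  Epsilon at 35 (w=400) → South
  Delta at 40 (w=8) → South
  Zeta at 46 (w=9) → South
  Eta at 55 (w=3) → South
  Iota at 57 (w=90) → South
North captures 530; South captures 518.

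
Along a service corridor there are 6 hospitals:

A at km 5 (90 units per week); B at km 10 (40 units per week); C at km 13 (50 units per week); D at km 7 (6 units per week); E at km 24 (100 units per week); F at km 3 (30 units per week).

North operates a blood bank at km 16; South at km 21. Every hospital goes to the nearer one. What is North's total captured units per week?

The indifferent point is the midpoint (16+21)/2 = 18.5; hospitals left of it (closer to North at 16) go to North, those right go to South.
  F at 3 (w=30) → North
  A at 5 (w=90) → North
  D at 7 (w=6) → North
  B at 10 (w=40) → North
  C at 13 (w=50) → North
  E at 24 (w=100) → South
North captures 216; South captures 100.

216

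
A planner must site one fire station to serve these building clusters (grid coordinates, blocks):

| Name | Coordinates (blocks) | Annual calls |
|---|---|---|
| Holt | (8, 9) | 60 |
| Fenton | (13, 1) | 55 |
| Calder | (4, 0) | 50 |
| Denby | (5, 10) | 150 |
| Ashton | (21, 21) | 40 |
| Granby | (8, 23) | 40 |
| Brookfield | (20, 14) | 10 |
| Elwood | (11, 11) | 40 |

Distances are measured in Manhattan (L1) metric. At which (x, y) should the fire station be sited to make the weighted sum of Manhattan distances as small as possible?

Manhattan distance separates: Σwᵢ(|x−xᵢ|+|y−yᵢ|) = Σwᵢ|x−xᵢ| + Σwᵢ|y−yᵢ|, so x and y are optimised independently as 1-D weighted medians.
Total weight W = 445; half = 222.5.
x-coordinate, sorted with cumulative weight:
  x=4 (Calder, w=50) cum 50
  x=5 (Denby, w=150) cum 200
  x=8 (Holt, w=60) cum 260  ← median
  x=8 (Granby, w=40) cum 300
  x=11 (Elwood, w=40) cum 340
  x=13 (Fenton, w=55) cum 395
  x=20 (Brookfield, w=10) cum 405
  x=21 (Ashton, w=40) cum 445
⇒ x* = 8
y-coordinate, sorted with cumulative weight:
  y=0 (Calder, w=50) cum 50
  y=1 (Fenton, w=55) cum 105
  y=9 (Holt, w=60) cum 165
  y=10 (Denby, w=150) cum 315  ← median
  y=11 (Elwood, w=40) cum 355
  y=14 (Brookfield, w=10) cum 365
  y=21 (Ashton, w=40) cum 405
  y=23 (Granby, w=40) cum 445
⇒ y* = 10

(8, 10)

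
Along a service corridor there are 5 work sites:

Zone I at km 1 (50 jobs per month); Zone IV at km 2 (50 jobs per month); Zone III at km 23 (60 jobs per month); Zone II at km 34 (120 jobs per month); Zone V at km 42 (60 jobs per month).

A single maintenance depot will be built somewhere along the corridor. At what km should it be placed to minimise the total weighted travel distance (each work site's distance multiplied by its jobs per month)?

x = 34

For a sum of weighted absolute distances on a line, the optimum is the weighted median (not the mean). Total weight W = 340; half-weight = 170.
Sort by position and accumulate weight:
  km 1 (Zone I, w=50) → cum 50
  km 2 (Zone IV, w=50) → cum 100
  km 23 (Zone III, w=60) → cum 160
  km 34 (Zone II, w=120) → cum 280  ≥ 170 → median here
  km 42 (Zone V, w=60) → cum 340
Optimal location: km 34.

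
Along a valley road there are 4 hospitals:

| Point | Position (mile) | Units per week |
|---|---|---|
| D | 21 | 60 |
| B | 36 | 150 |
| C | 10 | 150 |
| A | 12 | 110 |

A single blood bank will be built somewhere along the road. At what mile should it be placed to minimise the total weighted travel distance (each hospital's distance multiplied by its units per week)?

x = 12

For a sum of weighted absolute distances on a line, the optimum is the weighted median (not the mean). Total weight W = 470; half-weight = 235.
Sort by position and accumulate weight:
  mile 10 (C, w=150) → cum 150
  mile 12 (A, w=110) → cum 260  ≥ 235 → median here
  mile 21 (D, w=60) → cum 320
  mile 36 (B, w=150) → cum 470
Optimal location: mile 12.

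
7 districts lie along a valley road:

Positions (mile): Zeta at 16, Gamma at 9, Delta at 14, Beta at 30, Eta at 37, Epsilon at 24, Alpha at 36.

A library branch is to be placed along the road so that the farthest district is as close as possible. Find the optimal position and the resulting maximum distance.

The 1-center on a line is the midpoint of the two extreme points: leftmost at 9, rightmost at 37.
Optimal location = (9 + 37)/2 = 23; maximum distance = (37 − 9)/2 = 14.

location 23, max distance 14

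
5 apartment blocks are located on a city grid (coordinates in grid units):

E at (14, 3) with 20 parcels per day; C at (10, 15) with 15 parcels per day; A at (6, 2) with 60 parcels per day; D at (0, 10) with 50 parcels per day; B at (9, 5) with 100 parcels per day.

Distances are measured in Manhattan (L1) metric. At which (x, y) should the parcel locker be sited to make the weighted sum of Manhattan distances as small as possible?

Manhattan distance separates: Σwᵢ(|x−xᵢ|+|y−yᵢ|) = Σwᵢ|x−xᵢ| + Σwᵢ|y−yᵢ|, so x and y are optimised independently as 1-D weighted medians.
Total weight W = 245; half = 122.5.
x-coordinate, sorted with cumulative weight:
  x=0 (D, w=50) cum 50
  x=6 (A, w=60) cum 110
  x=9 (B, w=100) cum 210  ← median
  x=10 (C, w=15) cum 225
  x=14 (E, w=20) cum 245
⇒ x* = 9
y-coordinate, sorted with cumulative weight:
  y=2 (A, w=60) cum 60
  y=3 (E, w=20) cum 80
  y=5 (B, w=100) cum 180  ← median
  y=10 (D, w=50) cum 230
  y=15 (C, w=15) cum 245
⇒ y* = 5

(9, 5)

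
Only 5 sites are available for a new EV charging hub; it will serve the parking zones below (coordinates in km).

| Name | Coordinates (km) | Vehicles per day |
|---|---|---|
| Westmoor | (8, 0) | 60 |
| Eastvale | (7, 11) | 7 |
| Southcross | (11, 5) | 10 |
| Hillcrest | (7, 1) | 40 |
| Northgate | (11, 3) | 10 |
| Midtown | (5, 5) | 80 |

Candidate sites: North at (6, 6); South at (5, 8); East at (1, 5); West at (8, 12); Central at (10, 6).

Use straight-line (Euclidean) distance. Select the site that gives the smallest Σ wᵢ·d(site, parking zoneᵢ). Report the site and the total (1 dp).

North, total 841.6 km

Total weighted distance at each candidate:
  North (6, 6): total = 841.6
  South (5, 8): total = 1214.3
  East (1, 5): total = 1386.0
  West (8, 12): total = 1952.0
  Central (10, 6): total = 1107.2
Minimum is at North with total 841.6 km.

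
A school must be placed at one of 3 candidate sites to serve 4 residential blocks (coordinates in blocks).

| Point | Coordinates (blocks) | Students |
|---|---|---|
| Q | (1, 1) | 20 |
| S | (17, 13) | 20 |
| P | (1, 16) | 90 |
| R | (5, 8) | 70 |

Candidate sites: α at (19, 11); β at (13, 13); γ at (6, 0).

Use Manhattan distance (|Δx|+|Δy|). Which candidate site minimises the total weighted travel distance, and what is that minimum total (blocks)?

β, total 2820 blocks

Total weighted distance at each candidate:
  α (19, 11): total = 3900
  β (13, 13): total = 2820
  γ (6, 0): total = 3120
Minimum is at β with total 2820 blocks.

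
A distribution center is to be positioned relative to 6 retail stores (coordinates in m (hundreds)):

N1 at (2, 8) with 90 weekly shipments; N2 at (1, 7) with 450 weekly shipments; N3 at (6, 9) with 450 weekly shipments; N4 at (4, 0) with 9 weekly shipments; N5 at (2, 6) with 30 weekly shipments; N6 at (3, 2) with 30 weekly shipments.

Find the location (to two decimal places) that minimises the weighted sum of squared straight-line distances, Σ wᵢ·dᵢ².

(3.32, 7.71)

The minimiser of Σwᵢ‖p−pᵢ‖² is the weighted centroid p* = (Σwᵢpᵢ)/(Σwᵢ).
Σwᵢ = 1059.
Σwᵢxᵢ = 90·2 + 450·1 + 450·6 + 9·4 + 30·2 + 30·3 = 3516.
Σwᵢyᵢ = 90·8 + 450·7 + 450·9 + 9·0 + 30·6 + 30·2 = 8160.
x* = 3516/1059 = 3.32, y* = 8160/1059 = 7.71.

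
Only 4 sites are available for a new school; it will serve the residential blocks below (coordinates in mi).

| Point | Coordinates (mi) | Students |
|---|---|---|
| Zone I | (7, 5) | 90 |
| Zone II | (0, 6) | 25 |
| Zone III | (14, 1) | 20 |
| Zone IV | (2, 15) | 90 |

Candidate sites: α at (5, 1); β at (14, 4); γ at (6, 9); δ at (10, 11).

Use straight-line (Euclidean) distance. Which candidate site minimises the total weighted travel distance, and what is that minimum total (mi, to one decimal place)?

γ, total 1414.1 mi

Total weighted distance at each candidate:
  α (5, 1): total = 2047.9
  β (14, 4): total = 2515.0
  γ (6, 9): total = 1414.1
  δ (10, 11): total = 1903.6
Minimum is at γ with total 1414.1 mi.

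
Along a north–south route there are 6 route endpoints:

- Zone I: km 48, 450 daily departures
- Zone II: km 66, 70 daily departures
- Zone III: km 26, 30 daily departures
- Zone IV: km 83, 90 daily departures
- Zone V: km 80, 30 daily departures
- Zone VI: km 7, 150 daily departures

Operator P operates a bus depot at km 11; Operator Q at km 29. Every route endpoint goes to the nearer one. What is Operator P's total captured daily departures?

150

The indifferent point is the midpoint (11+29)/2 = 20; route endpoints left of it (closer to Operator P at 11) go to Operator P, those right go to Operator Q.
  Zone VI at 7 (w=150) → Operator P
  Zone III at 26 (w=30) → Operator Q
  Zone I at 48 (w=450) → Operator Q
  Zone II at 66 (w=70) → Operator Q
  Zone V at 80 (w=30) → Operator Q
  Zone IV at 83 (w=90) → Operator Q
Operator P captures 150; Operator Q captures 670.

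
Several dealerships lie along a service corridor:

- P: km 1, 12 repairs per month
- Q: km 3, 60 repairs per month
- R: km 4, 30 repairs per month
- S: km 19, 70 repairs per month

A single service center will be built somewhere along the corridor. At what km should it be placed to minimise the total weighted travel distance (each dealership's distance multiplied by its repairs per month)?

x = 4

For a sum of weighted absolute distances on a line, the optimum is the weighted median (not the mean). Total weight W = 172; half-weight = 86.
Sort by position and accumulate weight:
  km 1 (P, w=12) → cum 12
  km 3 (Q, w=60) → cum 72
  km 4 (R, w=30) → cum 102  ≥ 86 → median here
  km 19 (S, w=70) → cum 172
Optimal location: km 4.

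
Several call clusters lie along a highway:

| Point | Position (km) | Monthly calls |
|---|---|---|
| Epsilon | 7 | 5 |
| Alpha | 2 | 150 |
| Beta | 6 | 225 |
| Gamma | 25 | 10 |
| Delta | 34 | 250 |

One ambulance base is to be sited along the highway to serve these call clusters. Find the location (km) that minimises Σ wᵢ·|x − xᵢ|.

x = 6

For a sum of weighted absolute distances on a line, the optimum is the weighted median (not the mean). Total weight W = 640; half-weight = 320.
Sort by position and accumulate weight:
  km 2 (Alpha, w=150) → cum 150
  km 6 (Beta, w=225) → cum 375  ≥ 320 → median here
  km 7 (Epsilon, w=5) → cum 380
  km 25 (Gamma, w=10) → cum 390
  km 34 (Delta, w=250) → cum 640
Optimal location: km 6.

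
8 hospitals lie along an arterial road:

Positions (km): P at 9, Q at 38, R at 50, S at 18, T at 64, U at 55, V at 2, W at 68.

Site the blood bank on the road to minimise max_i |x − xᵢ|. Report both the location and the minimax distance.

The 1-center on a line is the midpoint of the two extreme points: leftmost at 2, rightmost at 68.
Optimal location = (2 + 68)/2 = 35; maximum distance = (68 − 2)/2 = 33.

location 35, max distance 33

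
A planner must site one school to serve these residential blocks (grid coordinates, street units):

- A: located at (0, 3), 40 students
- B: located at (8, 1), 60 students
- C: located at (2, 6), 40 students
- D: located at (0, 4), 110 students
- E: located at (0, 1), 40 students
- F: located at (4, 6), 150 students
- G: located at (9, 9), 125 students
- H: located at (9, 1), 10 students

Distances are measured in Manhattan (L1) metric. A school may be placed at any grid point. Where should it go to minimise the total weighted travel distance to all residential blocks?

Manhattan distance separates: Σwᵢ(|x−xᵢ|+|y−yᵢ|) = Σwᵢ|x−xᵢ| + Σwᵢ|y−yᵢ|, so x and y are optimised independently as 1-D weighted medians.
Total weight W = 575; half = 287.5.
x-coordinate, sorted with cumulative weight:
  x=0 (A, w=40) cum 40
  x=0 (D, w=110) cum 150
  x=0 (E, w=40) cum 190
  x=2 (C, w=40) cum 230
  x=4 (F, w=150) cum 380  ← median
  x=8 (B, w=60) cum 440
  x=9 (G, w=125) cum 565
  x=9 (H, w=10) cum 575
⇒ x* = 4
y-coordinate, sorted with cumulative weight:
  y=1 (B, w=60) cum 60
  y=1 (E, w=40) cum 100
  y=1 (H, w=10) cum 110
  y=3 (A, w=40) cum 150
  y=4 (D, w=110) cum 260
  y=6 (C, w=40) cum 300  ← median
  y=6 (F, w=150) cum 450
  y=9 (G, w=125) cum 575
⇒ y* = 6

(4, 6)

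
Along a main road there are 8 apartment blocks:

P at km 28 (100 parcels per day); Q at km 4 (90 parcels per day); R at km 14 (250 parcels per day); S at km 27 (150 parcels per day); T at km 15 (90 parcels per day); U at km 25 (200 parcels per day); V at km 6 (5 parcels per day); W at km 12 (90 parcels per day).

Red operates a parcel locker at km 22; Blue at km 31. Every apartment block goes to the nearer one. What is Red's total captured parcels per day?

The indifferent point is the midpoint (22+31)/2 = 26.5; apartment blocks left of it (closer to Red at 22) go to Red, those right go to Blue.
  Q at 4 (w=90) → Red
  V at 6 (w=5) → Red
  W at 12 (w=90) → Red
  R at 14 (w=250) → Red
  T at 15 (w=90) → Red
  U at 25 (w=200) → Red
  S at 27 (w=150) → Blue
  P at 28 (w=100) → Blue
Red captures 725; Blue captures 250.

725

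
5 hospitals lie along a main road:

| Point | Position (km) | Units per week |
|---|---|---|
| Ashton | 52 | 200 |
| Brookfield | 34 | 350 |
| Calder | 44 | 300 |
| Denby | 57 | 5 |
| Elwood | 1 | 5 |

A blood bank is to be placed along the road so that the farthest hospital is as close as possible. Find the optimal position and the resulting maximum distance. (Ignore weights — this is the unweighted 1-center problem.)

The 1-center on a line is the midpoint of the two extreme points: leftmost at 1, rightmost at 57.
Optimal location = (1 + 57)/2 = 29; maximum distance = (57 − 1)/2 = 28.

location 29, max distance 28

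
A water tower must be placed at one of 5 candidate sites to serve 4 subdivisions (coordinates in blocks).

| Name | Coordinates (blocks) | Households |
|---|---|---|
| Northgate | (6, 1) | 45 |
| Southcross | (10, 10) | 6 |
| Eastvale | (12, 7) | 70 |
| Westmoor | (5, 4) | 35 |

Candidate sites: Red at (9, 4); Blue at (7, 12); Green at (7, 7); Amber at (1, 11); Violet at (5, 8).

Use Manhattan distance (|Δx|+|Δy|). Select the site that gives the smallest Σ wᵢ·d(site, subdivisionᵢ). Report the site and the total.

Red, total 872 blocks

Total weighted distance at each candidate:
  Red (9, 4): total = 872
  Blue (7, 12): total = 1620
  Green (7, 7): total = 876
  Amber (1, 11): total = 2170
  Violet (5, 8): total = 1102
Minimum is at Red with total 872 blocks.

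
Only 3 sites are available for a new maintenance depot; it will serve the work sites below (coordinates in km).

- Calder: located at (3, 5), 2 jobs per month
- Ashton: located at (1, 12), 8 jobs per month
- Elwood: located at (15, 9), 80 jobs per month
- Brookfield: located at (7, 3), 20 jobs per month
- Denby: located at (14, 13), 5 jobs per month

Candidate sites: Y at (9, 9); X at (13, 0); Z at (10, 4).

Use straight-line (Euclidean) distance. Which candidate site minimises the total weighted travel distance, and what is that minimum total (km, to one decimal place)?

Total weighted distance at each candidate:
  Y (9, 9): total = 721.3
  X (13, 0): total = 1095.0
  Z (10, 4): total = 788.7
Minimum is at Y with total 721.3 km.

Y, total 721.3 km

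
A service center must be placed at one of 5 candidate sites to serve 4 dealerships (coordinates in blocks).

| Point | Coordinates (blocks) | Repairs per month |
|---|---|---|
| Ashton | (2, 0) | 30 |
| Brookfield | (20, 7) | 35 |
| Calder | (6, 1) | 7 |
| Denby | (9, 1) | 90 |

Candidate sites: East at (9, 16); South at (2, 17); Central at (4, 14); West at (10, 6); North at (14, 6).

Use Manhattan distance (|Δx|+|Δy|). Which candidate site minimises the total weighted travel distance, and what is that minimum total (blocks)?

West, total 1408 blocks

Total weighted distance at each candidate:
  East (9, 16): total = 2866
  South (2, 17): total = 3700
  Central (4, 14): total = 3010
  West (10, 6): total = 1408
  North (14, 6): total = 1776
Minimum is at West with total 1408 blocks.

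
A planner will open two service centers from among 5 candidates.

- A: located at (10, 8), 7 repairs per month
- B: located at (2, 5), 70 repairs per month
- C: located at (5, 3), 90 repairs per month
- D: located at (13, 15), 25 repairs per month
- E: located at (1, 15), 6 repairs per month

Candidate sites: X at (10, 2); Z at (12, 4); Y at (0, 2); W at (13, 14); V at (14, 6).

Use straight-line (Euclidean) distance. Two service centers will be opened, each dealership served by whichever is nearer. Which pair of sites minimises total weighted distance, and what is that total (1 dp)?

{Y, W}, total 855.5

Evaluate every pair (each demand assigned to the nearer of the two):
  {Y, W}: total = 855.5
  {Y, V}: total = 1047.2
  {Z, Y}: total = 1097.0
  {X, Y}: total = 1165.1
  {X, W}: total = 1196.2
  {X, V}: total = 1409.5
  {X, Z}: total = 1457.8
  {Z, W}: total = 1468.4
  {Z, V}: total = 1690.9
  {W, V}: total = 1825.3
Best pair: {Y, W} with total 855.5.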